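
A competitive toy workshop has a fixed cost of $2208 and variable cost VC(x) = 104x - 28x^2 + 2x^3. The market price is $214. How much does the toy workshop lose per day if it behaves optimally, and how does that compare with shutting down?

AVC = 104 - 28x + 2x^2 has its minimum $6 at x = 7; price $214 clears that bar, so the firm operates.
With MC = 104 - 56x + 6x^2, P = MC on the upward-sloping part at x* = 11.
TR = 214·11 = 2354. TC = 2208 + 418 = 2626. Profit = 2354 − 2626 = -$272.
Shutting down would mean losing the fixed cost of $2208, so operating at a loss of $272 is better by $1936.

Profit = -$272 at x = 11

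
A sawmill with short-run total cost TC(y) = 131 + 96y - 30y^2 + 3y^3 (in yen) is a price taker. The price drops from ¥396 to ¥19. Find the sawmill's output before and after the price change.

MC = 96 - 60y + 9y^2; the shutdown threshold is min AVC = ¥21 (at y = 5).
At P = ¥396 ≥ min AVC, set P = MC on the rising branch: y = 10.
At P = ¥19 < min AVC = ¥21, price no longer covers variable cost at any output, so the firm shuts down: y = 0.

Output falls from 10 to 0 (the firm shuts down)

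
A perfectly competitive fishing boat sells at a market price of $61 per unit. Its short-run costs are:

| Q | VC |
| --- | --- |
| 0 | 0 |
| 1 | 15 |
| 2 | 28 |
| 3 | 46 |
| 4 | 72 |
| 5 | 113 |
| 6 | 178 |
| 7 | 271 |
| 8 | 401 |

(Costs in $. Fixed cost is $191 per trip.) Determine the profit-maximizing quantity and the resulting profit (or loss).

Compute π = P·Q − TC at each output: Q=0: -191; Q=1: -145; Q=2: -97; Q=3: -54; Q=4: -19; Q=5: 1; Q=6: -3; Q=7: -35; Q=8: -104.
Profit is maximized at Q = 5. AVC there is 113/5 = $22.60 ≤ P, so producing beats shutting down (which would give -$191).

Q = 5; profit = $1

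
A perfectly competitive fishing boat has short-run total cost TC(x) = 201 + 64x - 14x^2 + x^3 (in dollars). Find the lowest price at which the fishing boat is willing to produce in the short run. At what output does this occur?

$15 per unit, at x = 7

Short-run supply begins at min AVC. From VC = 64x - 14x^2 + x^3, AVC = 64 - 14x + x^2.
At the minimum of AVC, MC = AVC. MC = 64 - 28x + 3x^2; setting MC = AVC gives 2x^2 - 14x = 0, so x = 7. min AVC = 15.
The firm shuts down for any P below $15.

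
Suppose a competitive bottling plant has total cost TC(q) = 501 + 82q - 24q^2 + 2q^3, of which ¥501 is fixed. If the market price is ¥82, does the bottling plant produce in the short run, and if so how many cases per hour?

Variable cost is VC = 82q - 24q^2 + 2q^3, so AVC = VC/q = 82 - 24q + 2q^2 and MC = dTC/dq = 82 - 48q + 6q^2.
AVC hits its minimum where MC = AVC, at q = 6, giving min AVC = 82 - 24·6 + 2·6^2 = ¥10.
P = ¥82 exceeds min AVC = ¥10, so the firm stays open.
Solving P = MC: -48q + 6q^2 = 0 ⇒ q = 0 or 8. On the upward-sloping branch, q* = 8.
Check: AVC at q = 8 is ¥18 ≤ P, so revenue covers variable cost.
Profit = P·q − TC = 82·8 − 645 = ¥11.

Produce at q = 8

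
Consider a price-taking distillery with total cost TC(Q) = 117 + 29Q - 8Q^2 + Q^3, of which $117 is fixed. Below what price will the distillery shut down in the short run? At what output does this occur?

$13 per unit, at Q = 4

Short-run supply begins at min AVC. From VC = 29Q - 8Q^2 + Q^3, AVC = 29 - 8Q + Q^2.
At the minimum of AVC, MC = AVC. MC = 29 - 16Q + 3Q^2; setting MC = AVC gives 2Q^2 - 8Q = 0, so Q = 4. min AVC = 13.
For P < $13 the firm produces nothing.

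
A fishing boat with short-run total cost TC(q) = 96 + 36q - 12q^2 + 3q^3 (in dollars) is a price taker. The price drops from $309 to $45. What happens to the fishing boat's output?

Output falls from 7 to 3

MC = 36 - 24q + 9q^2; the shutdown threshold is min AVC = $24 (at q = 2).
At P = $309 ≥ min AVC, set P = MC on the rising branch: q = 7.
At P = $45 ≥ min AVC, set P = MC: q = 3. The firm stays open but cuts output.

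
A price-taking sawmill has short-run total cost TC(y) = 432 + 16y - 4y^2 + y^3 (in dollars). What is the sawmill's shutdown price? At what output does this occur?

$12 per unit, at y = 2

The firm shuts down when price falls below the minimum of average variable cost. AVC = VC/y = 16 - 4y + y^2.
At the minimum of AVC, MC = AVC. MC = 16 - 8y + 3y^2; setting MC = AVC gives 2y^2 - 4y = 0, so y = 2. min AVC = 12.
The firm shuts down for any P below $12.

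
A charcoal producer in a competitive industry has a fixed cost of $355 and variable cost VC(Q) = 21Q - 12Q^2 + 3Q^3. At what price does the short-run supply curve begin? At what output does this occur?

The firm shuts down when price falls below the minimum of average variable cost. AVC = VC/Q = 21 - 12Q + 3Q^2.
At the minimum of AVC, MC = AVC. MC = 21 - 24Q + 9Q^2; setting MC = AVC gives 6Q^2 - 12Q = 0, so Q = 2. min AVC = 9.
The firm shuts down for any P below $9.

$9 per unit, at Q = 2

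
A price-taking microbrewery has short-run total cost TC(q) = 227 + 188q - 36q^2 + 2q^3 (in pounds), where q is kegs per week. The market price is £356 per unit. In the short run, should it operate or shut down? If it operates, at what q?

Produce at q = 14

Variable cost is VC = 188q - 36q^2 + 2q^3, so AVC = VC/q = 188 - 36q + 2q^2 and MC = dTC/dq = 188 - 72q + 6q^2.
AVC is minimized where dAVC/dq = -36 + 4q = 0, at q = 9; min AVC = 188 - 36·9 + 2·9^2 = £26.
Since P = £356 ≥ min AVC = £26, price covers variable cost and the firm should produce.
Set P = MC: 356 = 188 - 72q + 6q^2 → -168 - 72q + 6q^2 = 0. The roots are q = -2 and q = 14; the profit-maximizing output is on the rising part of MC, so q* = 14.
Check: AVC at q = 14 is £76 ≤ P, so revenue covers variable cost.
Profit = P·q − TC = 356·14 − 1291 = £3693.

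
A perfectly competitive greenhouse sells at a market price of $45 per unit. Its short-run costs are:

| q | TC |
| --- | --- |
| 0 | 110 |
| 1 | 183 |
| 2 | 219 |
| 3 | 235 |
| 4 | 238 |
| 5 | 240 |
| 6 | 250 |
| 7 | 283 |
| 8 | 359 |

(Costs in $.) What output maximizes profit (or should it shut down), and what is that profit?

Profit at each row (π = 45q − TC): q=0: -110; q=1: -138; q=2: -129; q=3: -100; q=4: -58; q=5: -15; q=6: 20; q=7: 32; q=8: 1.
Profit is maximized at q = 7. AVC there is 173/7 = $24.71 ≤ P, so producing beats shutting down (which would give -$110).

q = 7; profit = $32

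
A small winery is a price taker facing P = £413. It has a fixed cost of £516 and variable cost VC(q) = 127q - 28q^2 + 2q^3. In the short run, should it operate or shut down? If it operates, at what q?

Variable cost is VC = 127q - 28q^2 + 2q^3, so AVC = VC/q = 127 - 28q + 2q^2 and MC = dTC/dq = 127 - 56q + 6q^2.
The AVC parabola has its vertex at q = 28/4 = 7, where AVC = 127 - 28·7 + 2·7^2 = £29.
P = £413 exceeds min AVC = £29, so the firm stays open.
Solving P = MC: -286 - 56q + 6q^2 = 0 ⇒ q = -11/3 or 13. On the upward-sloping branch, q* = 13.
Check: AVC at q = 13 is £101 ≤ P, so revenue covers variable cost.
Profit = P·q − TC = 413·13 − 1829 = £3540.

Produce at q = 13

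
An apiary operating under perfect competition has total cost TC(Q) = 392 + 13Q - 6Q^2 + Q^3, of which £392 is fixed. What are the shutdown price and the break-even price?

AVC = 13 - 6Q + Q^2; minimized at Q = 3, giving min AVC = £4. That is the shutdown price.
ATC = 392/Q + 13 - 6Q + Q^2. Setting dATC/dQ = −392/Q^2 − 6 + 2Q = 0 gives Q = 7 (since 2·7^3 − 6·7^2 = 392).
min ATC = 392/7 + 13 − 6·7 + 7^2 = £76. That is the break-even price.
For £4 ≤ P < £76 the firm produces at a loss; below £4 it shuts down.

Shutdown price = £4; break-even price = £76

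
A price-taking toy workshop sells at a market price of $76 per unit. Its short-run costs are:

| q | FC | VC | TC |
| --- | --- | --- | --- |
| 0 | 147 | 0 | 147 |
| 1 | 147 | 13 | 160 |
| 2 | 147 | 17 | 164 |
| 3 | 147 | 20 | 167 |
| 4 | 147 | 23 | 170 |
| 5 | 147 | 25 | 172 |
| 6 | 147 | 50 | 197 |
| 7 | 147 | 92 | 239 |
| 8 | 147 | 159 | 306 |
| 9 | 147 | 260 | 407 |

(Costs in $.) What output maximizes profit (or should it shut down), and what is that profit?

Tabulate TR − TC: q=0: -147; q=1: -84; q=2: -12; q=3: 61; q=4: 134; q=5: 208; q=6: 259; q=7: 293; q=8: 302; q=9: 277.
Profit is maximized at q = 8. AVC there is 159/8 = $19.88 ≤ P, so producing beats shutting down (which would give -$147).

q = 8; profit = $302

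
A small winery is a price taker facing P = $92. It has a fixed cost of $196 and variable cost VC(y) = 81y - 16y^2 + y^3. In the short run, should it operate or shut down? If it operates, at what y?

Produce at y = 11

Variable cost is VC = 81y - 16y^2 + y^3, so AVC = VC/y = 81 - 16y + y^2 and MC = dTC/dy = 81 - 32y + 3y^2.
AVC hits its minimum where MC = AVC, at y = 8, giving min AVC = 81 - 16·8 + 8^2 = $17.
Because $92 ≥ $17, revenue can cover variable cost; the firm operates.
P = MC gives -11 - 32y + 3y^2 = 0, with roots -1/3 and 11. Take the larger (rising MC): y* = 11.
Check: AVC at y = 11 is $26 ≤ P, so revenue covers variable cost.
Profit = P·y − TC = 92·11 − 482 = $530.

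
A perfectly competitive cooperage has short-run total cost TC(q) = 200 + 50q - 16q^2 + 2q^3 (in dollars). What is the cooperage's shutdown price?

$18 per unit

Short-run supply begins at min AVC. From VC = 50q - 16q^2 + 2q^3, AVC = 50 - 16q + 2q^2.
At the minimum of AVC, MC = AVC. MC = 50 - 32q + 6q^2; setting MC = AVC gives 4q^2 - 16q = 0, so q = 4. min AVC = 18.
The firm shuts down for any P below $18.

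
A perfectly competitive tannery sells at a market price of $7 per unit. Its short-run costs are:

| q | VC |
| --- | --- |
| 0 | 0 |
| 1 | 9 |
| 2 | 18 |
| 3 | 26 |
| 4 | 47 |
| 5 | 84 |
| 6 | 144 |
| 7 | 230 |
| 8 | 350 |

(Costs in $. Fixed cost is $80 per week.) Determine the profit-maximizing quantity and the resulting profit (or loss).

Compute π = P·q − TC at each output: q=0: -80; q=1: -82; q=2: -84; q=3: -85; q=4: -99; q=5: -129; q=6: -182; q=7: -261; q=8: -374.
Profit is highest at q = 0. Equivalently, the lowest AVC in the table is 26/3 ≈ $8.67 at q = 3, and P = $7 falls below it — price never covers variable cost, so the firm shuts down and loses only its fixed cost.

q = 0 (shut down); profit = -$80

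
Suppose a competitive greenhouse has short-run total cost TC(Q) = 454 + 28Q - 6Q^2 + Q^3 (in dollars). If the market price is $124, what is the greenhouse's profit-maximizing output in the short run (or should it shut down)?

Produce at Q = 8

Strip out fixed cost: VC = 28Q - 6Q^2 + Q^3. Then AVC = 28 - 6Q + Q^2 and MC = 28 - 12Q + 3Q^2.
The AVC parabola has its vertex at Q = 6/2 = 3, where AVC = 28 - 6·3 + 3^2 = $19.
Because $124 ≥ $19, revenue can cover variable cost; the firm operates.
Solving P = MC: -96 - 12Q + 3Q^2 = 0 ⇒ Q = -4 or 8. On the upward-sloping branch, Q* = 8.
Check: AVC at Q = 8 is $44 ≤ P, so revenue covers variable cost.
Profit = P·Q − TC = 124·8 − 806 = $186.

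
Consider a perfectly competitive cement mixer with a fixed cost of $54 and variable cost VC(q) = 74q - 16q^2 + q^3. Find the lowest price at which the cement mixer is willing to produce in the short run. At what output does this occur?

$10 per unit, at q = 8

Short-run supply begins at min AVC. From VC = 74q - 16q^2 + q^3, AVC = 74 - 16q + q^2.
dAVC/dq = -16 + 2q = 0 gives q = 8. min AVC = 74 - 16·8 + 8^2 = 10.
For P < $10 the firm produces nothing.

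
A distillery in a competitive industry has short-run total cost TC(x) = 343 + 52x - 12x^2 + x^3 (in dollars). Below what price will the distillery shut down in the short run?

The firm shuts down when price falls below the minimum of average variable cost. AVC = VC/x = 52 - 12x + x^2.
At the minimum of AVC, MC = AVC. MC = 52 - 24x + 3x^2; setting MC = AVC gives 2x^2 - 12x = 0, so x = 6. min AVC = 16.
So the shutdown price is $16.

$16 per unit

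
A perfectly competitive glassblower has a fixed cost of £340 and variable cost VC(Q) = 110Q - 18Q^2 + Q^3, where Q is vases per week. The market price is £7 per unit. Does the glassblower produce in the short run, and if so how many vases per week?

Shut down

From TC, MC = TC'(Q) = 110 - 36Q + 3Q^2 and AVC = VC/Q = 110 - 18Q + Q^2.
AVC is minimized where dAVC/dQ = -18 + 2Q = 0, at Q = 9; min AVC = 110 - 18·9 + 9^2 = £29.
With P < min AVC (£7 < £29), every unit sold adds to the loss.
The firm minimizes its loss by shutting down and losing only its fixed cost of £340.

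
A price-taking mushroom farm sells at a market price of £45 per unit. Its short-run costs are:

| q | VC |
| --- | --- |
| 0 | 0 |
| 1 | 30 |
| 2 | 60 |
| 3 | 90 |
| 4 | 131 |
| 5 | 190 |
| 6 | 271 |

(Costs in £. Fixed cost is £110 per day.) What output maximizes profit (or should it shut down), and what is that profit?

Compute π = P·q − TC at each output: q=0: -110; q=1: -95; q=2: -80; q=3: -65; q=4: -61; q=5: -75; q=6: -111.
Profit is maximized at q = 4. AVC there is 131/4 = £32.75 ≤ P, so producing beats shutting down (which would give -£110).

q = 4; profit = -£61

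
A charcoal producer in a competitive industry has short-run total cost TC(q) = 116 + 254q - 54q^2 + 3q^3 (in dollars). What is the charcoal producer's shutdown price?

$11 per unit

Short-run supply begins at min AVC. From VC = 254q - 54q^2 + 3q^3, AVC = 254 - 54q + 3q^2.
At the minimum of AVC, MC = AVC. MC = 254 - 108q + 9q^2; setting MC = AVC gives 6q^2 - 54q = 0, so q = 9. min AVC = 11.
So the shutdown price is $11.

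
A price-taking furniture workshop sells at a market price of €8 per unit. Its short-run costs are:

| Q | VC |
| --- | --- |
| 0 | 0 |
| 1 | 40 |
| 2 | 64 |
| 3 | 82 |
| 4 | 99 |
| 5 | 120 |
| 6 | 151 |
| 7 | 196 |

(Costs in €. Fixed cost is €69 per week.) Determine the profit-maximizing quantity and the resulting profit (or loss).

Profit at each row (π = 8Q − TC): Q=0: -69; Q=1: -101; Q=2: -117; Q=3: -127; Q=4: -136; Q=5: -149; Q=6: -172; Q=7: -209.
Profit is highest at Q = 0. Equivalently, the lowest AVC in the table is 120/5 ≈ €24 at Q = 5, and P = €8 falls below it — price never covers variable cost, so the firm shuts down and loses only its fixed cost.

Q = 0 (shut down); profit = -€69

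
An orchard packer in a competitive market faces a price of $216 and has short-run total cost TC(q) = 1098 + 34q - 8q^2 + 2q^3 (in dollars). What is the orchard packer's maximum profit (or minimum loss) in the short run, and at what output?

Profit = -$118 at q = 7

AVC = 34 - 8q + 2q^2; min AVC = $26 at q = 2. Since P = $216 ≥ min AVC, the firm produces.
MC = 34 - 16q + 6q^2. Setting P = MC and taking the root on the rising branch gives q* = 7.
TR = 216·7 = 1512. TC = 1098 + 532 = 1630. Profit = 1512 − 1630 = -$118.
By producing, the firm covers all variable cost plus $980 of fixed cost; shutting down would lose the full $1098.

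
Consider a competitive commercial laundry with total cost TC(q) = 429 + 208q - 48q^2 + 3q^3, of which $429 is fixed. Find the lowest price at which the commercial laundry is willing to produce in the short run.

$16 per unit

The firm shuts down when price falls below the minimum of average variable cost. AVC = VC/q = 208 - 48q + 3q^2.
At the minimum of AVC, MC = AVC. MC = 208 - 96q + 9q^2; setting MC = AVC gives 6q^2 - 48q = 0, so q = 8. min AVC = 16.
So the shutdown price is $16.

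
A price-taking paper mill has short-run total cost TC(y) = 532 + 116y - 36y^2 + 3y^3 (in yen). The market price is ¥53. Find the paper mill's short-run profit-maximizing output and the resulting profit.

Profit = -¥238 at y = 7

AVC = 116 - 36y + 3y^2 has its minimum ¥8 at y = 6; price ¥53 clears that bar, so the firm operates.
With MC = 116 - 72y + 9y^2, P = MC on the upward-sloping part at y* = 7.
TR = 53·7 = 371. TC = 532 + 77 = 609. Profit = 371 − 609 = -¥238.
By producing, the firm covers all variable cost plus ¥294 of fixed cost; shutting down would lose the full ¥532.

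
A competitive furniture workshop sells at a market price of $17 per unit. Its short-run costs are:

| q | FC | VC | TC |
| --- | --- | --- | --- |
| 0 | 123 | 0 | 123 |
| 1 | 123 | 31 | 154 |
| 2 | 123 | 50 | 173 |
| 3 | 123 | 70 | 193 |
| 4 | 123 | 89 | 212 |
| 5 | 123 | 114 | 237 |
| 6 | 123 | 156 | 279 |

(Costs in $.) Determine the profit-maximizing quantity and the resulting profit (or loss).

Profit at each row (π = 17q − TC): q=0: -123; q=1: -137; q=2: -139; q=3: -142; q=4: -144; q=5: -152; q=6: -177.
Profit is highest at q = 0. Equivalently, the lowest AVC in the table is 89/4 ≈ $22.25 at q = 4, and P = $17 falls below it — price never covers variable cost, so the firm shuts down and loses only its fixed cost.

q = 0 (shut down); profit = -$123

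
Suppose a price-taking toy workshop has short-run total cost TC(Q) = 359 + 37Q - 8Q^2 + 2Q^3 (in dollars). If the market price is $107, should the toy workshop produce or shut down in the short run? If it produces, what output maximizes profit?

Produce at Q = 5

Strip out fixed cost: VC = 37Q - 8Q^2 + 2Q^3. Then AVC = 37 - 8Q + 2Q^2 and MC = 37 - 16Q + 6Q^2.
The AVC parabola has its vertex at Q = 8/4 = 2, where AVC = 37 - 8·2 + 2·2^2 = $29.
P = $107 exceeds min AVC = $29, so the firm stays open.
P = MC gives -70 - 16Q + 6Q^2 = 0, with roots -7/3 and 5. Take the larger (rising MC): Q* = 5.
Check: AVC at Q = 5 is $47 ≤ P, so revenue covers variable cost.
Profit = P·Q − TC = 107·5 − 594 = -$59, a loss, but smaller than the $359 fixed cost the firm would lose by shutting down.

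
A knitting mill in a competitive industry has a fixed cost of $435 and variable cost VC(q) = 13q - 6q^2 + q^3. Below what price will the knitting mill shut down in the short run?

The firm shuts down when price falls below the minimum of average variable cost. AVC = VC/q = 13 - 6q + q^2.
dAVC/dq = -6 + 2q = 0 gives q = 3. min AVC = 13 - 6·3 + 3^2 = 4.
For P < $4 the firm produces nothing.

$4 per unit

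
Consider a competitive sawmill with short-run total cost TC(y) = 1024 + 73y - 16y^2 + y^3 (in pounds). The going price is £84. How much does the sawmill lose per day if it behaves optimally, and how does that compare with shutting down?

AVC = 73 - 16y + y^2 has its minimum £9 at y = 8; price £84 clears that bar, so the firm operates.
MC = 73 - 32y + 3y^2. Setting P = MC and taking the root on the rising branch gives y* = 11.
TR = 84·11 = 924. TC = 1024 + 198 = 1222. Profit = 924 − 1222 = -£298.
That loss of £298 beats the £1024 the firm would lose by shutting down; producing recovers £726 of fixed cost.

Profit = -£298 at y = 11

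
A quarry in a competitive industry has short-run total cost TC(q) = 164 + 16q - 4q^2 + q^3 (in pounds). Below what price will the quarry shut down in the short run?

Short-run supply begins at min AVC. From VC = 16q - 4q^2 + q^3, AVC = 16 - 4q + q^2.
dAVC/dq = -4 + 2q = 0 gives q = 2. min AVC = 16 - 4·2 + 2^2 = 12.
For P < £12 the firm produces nothing.

£12 per unit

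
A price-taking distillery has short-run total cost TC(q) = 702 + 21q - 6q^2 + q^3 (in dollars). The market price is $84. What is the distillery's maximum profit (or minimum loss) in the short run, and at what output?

Profit = -$310 at q = 7

AVC = 21 - 6q + q^2 has its minimum $12 at q = 3; price $84 clears that bar, so the firm operates.
With MC = 21 - 12q + 3q^2, P = MC on the upward-sloping part at q* = 7.
TR = 84·7 = 588. TC = 702 + 196 = 898. Profit = 588 − 898 = -$310.
By producing, the firm covers all variable cost plus $392 of fixed cost; shutting down would lose the full $702.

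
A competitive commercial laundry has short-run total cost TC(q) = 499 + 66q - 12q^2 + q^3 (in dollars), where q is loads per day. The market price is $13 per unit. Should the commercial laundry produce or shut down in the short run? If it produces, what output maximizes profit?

Shut down

Variable cost is VC = 66q - 12q^2 + q^3, so AVC = VC/q = 66 - 12q + q^2 and MC = dTC/dq = 66 - 24q + 3q^2.
AVC hits its minimum where MC = AVC, at q = 6, giving min AVC = 66 - 12·6 + 6^2 = $30.
Since P = $13 < min AVC = $30, price fails to cover variable cost at any output.
The firm minimizes its loss by shutting down and losing only its fixed cost of $499.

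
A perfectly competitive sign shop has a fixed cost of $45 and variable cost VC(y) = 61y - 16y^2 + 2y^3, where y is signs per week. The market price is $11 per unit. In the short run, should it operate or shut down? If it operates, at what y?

From TC, MC = TC'(y) = 61 - 32y + 6y^2 and AVC = VC/y = 61 - 16y + 2y^2.
AVC hits its minimum where MC = AVC, at y = 4, giving min AVC = 61 - 16·4 + 2·4^2 = $29.
With P < min AVC ($11 < $29), every unit sold adds to the loss.
Best response: produce nothing and absorb the $45 fixed cost.

Shut down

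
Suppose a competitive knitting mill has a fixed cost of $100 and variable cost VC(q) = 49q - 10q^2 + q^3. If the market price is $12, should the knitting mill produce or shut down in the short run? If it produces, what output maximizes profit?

Shut down

Variable cost is VC = 49q - 10q^2 + q^3, so AVC = VC/q = 49 - 10q + q^2 and MC = dTC/dq = 49 - 20q + 3q^2.
AVC is minimized where dAVC/dq = -10 + 2q = 0, at q = 5; min AVC = 49 - 10·5 + 5^2 = $24.
With P < min AVC ($12 < $24), every unit sold adds to the loss.
The firm minimizes its loss by shutting down and losing only its fixed cost of $100.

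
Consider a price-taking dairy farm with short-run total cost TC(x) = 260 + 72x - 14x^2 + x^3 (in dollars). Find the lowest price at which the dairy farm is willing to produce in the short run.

$23 per unit

The firm shuts down when price falls below the minimum of average variable cost. AVC = VC/x = 72 - 14x + x^2.
At the minimum of AVC, MC = AVC. MC = 72 - 28x + 3x^2; setting MC = AVC gives 2x^2 - 14x = 0, so x = 7. min AVC = 23.
So the shutdown price is $23.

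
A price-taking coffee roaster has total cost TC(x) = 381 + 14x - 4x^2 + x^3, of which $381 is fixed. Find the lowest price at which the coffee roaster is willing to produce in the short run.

The firm shuts down when price falls below the minimum of average variable cost. AVC = VC/x = 14 - 4x + x^2.
dAVC/dx = -4 + 2x = 0 gives x = 2. min AVC = 14 - 4·2 + 2^2 = 10.
For P < $10 the firm produces nothing.

$10 per unit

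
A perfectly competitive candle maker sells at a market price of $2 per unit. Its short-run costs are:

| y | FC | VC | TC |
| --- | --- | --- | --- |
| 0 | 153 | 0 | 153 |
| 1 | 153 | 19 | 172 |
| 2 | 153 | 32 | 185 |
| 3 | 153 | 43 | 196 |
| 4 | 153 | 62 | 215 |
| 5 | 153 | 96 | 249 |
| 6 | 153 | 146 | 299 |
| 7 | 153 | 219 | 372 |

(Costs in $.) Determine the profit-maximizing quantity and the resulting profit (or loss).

Tabulate TR − TC: y=0: -153; y=1: -170; y=2: -181; y=3: -190; y=4: -207; y=5: -239; y=6: -287; y=7: -358.
Profit is highest at y = 0. Equivalently, the lowest AVC in the table is 43/3 ≈ $14.33 at y = 3, and P = $2 falls below it — price never covers variable cost, so the firm shuts down and loses only its fixed cost.

y = 0 (shut down); profit = -$153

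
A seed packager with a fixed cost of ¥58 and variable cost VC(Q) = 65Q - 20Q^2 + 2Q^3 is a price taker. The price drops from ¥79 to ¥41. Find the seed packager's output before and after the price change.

AVC = 65 - 20Q + 2Q^2, minimized at Q = 5 where min AVC = ¥15. MC = 65 - 40Q + 6Q^2.
At P = ¥79 ≥ min AVC, set P = MC on the rising branch: Q = 7.
At P = ¥41 ≥ min AVC, set P = MC: Q = 6. The firm stays open but cuts output.

Output falls from 7 to 6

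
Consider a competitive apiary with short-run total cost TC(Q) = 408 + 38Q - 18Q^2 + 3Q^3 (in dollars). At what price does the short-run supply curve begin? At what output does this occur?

Short-run supply begins at min AVC. From VC = 38Q - 18Q^2 + 3Q^3, AVC = 38 - 18Q + 3Q^2.
At the minimum of AVC, MC = AVC. MC = 38 - 36Q + 9Q^2; setting MC = AVC gives 6Q^2 - 18Q = 0, so Q = 3. min AVC = 11.
For P < $11 the firm produces nothing.

$11 per unit, at Q = 3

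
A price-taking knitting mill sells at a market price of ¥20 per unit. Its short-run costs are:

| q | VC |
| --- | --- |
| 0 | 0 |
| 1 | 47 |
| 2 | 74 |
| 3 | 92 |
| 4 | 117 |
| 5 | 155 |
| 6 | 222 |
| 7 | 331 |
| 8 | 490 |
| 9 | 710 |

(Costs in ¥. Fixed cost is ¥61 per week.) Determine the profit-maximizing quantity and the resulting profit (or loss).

Tabulate TR − TC: q=0: -61; q=1: -88; q=2: -95; q=3: -93; q=4: -98; q=5: -116; q=6: -163; q=7: -252; q=8: -391; q=9: -591.
Profit is highest at q = 0. Equivalently, the lowest AVC in the table is 117/4 ≈ ¥29.25 at q = 4, and P = ¥20 falls below it — price never covers variable cost, so the firm shuts down and loses only its fixed cost.

q = 0 (shut down); profit = -¥61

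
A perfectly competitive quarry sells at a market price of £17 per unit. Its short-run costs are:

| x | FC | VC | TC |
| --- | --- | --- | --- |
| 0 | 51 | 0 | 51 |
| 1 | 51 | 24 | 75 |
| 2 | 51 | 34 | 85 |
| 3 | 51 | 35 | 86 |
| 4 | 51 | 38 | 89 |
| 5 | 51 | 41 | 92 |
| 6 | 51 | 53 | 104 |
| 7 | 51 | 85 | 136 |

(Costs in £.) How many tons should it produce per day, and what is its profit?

x = 6; profit = -£2

Profit at each row (π = 17x − TC): x=0: -51; x=1: -58; x=2: -51; x=3: -35; x=4: -21; x=5: -7; x=6: -2; x=7: -17.
Profit is maximized at x = 6. AVC there is 53/6 = £8.83 ≤ P, so producing beats shutting down (which would give -£51).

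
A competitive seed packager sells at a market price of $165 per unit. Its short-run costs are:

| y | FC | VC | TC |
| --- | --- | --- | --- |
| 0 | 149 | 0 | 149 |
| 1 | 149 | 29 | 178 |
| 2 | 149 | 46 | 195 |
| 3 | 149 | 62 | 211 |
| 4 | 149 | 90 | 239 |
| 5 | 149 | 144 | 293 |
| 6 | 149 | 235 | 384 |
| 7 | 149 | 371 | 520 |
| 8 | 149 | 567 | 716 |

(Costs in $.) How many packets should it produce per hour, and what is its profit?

Profit at each row (π = 165y − TC): y=0: -149; y=1: -13; y=2: 135; y=3: 284; y=4: 421; y=5: 532; y=6: 606; y=7: 635; y=8: 604.
Profit is maximized at y = 7. AVC there is 371/7 = $53 ≤ P, so producing beats shutting down (which would give -$149).

y = 7; profit = $635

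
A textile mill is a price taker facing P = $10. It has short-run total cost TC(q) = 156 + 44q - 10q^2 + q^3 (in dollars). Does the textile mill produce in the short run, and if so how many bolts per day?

Shut down

From TC, MC = TC'(q) = 44 - 20q + 3q^2 and AVC = VC/q = 44 - 10q + q^2.
The AVC parabola has its vertex at q = 10/2 = 5, where AVC = 44 - 10·5 + 5^2 = $19.
Since P = $10 < min AVC = $19, price fails to cover variable cost at any output.
Best response: produce nothing and absorb the $156 fixed cost.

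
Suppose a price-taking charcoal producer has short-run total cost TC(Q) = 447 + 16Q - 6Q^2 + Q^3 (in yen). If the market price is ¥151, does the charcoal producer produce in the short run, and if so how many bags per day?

Produce at Q = 9

From TC, MC = TC'(Q) = 16 - 12Q + 3Q^2 and AVC = VC/Q = 16 - 6Q + Q^2.
The AVC parabola has its vertex at Q = 6/2 = 3, where AVC = 16 - 6·3 + 3^2 = ¥7.
Because ¥151 ≥ ¥7, revenue can cover variable cost; the firm operates.
P = MC gives -135 - 12Q + 3Q^2 = 0, with roots -5 and 9. Take the larger (rising MC): Q* = 9.
Check: AVC at Q = 9 is ¥43 ≤ P, so revenue covers variable cost.
Profit = P·Q − TC = 151·9 − 834 = ¥525.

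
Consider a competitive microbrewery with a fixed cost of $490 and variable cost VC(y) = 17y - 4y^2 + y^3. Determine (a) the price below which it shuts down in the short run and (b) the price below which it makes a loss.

Shutdown price = $13; break-even price = $108

Shutdown price = min AVC. AVC = 17 - 4y + y^2, with vertex at y = 2 and minimum $13.
ATC = 490/y + 17 - 4y + y^2. Setting dATC/dy = −490/y^2 − 4 + 2y = 0 gives y = 7 (since 2·7^3 − 4·7^2 = 490).
min ATC = 490/7 + 17 − 4·7 + 7^2 = $108. That is the break-even price.
Between these two prices the firm operates at a loss; above $108 it earns a profit.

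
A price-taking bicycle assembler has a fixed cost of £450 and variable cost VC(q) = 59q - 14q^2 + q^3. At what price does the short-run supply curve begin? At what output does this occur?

The firm shuts down when price falls below the minimum of average variable cost. AVC = VC/q = 59 - 14q + q^2.
dAVC/dq = -14 + 2q = 0 gives q = 7. min AVC = 59 - 14·7 + 7^2 = 10.
So the shutdown price is £10.

£10 per unit, at q = 7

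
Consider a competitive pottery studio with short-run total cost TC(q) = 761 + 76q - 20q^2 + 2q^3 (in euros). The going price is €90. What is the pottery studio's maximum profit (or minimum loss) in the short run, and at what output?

AVC = 76 - 20q + 2q^2 has its minimum €26 at q = 5; price €90 clears that bar, so the firm operates.
With MC = 76 - 40q + 6q^2, P = MC on the upward-sloping part at q* = 7.
TR = 90·7 = 630. TC = 761 + 238 = 999. Profit = 630 − 999 = -€369.
That loss of €369 beats the €761 the firm would lose by shutting down; producing recovers €392 of fixed cost.

Profit = -€369 at q = 7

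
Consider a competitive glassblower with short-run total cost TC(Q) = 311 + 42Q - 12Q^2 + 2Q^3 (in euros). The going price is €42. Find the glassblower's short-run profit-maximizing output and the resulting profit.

Profit = -€247 at Q = 4

AVC = 42 - 12Q + 2Q^2 has its minimum €24 at Q = 3; price €42 clears that bar, so the firm operates.
With MC = 42 - 24Q + 6Q^2, P = MC on the upward-sloping part at Q* = 4.
TR = 42·4 = 168. TC = 311 + 104 = 415. Profit = 168 − 415 = -€247.
By producing, the firm covers all variable cost plus €64 of fixed cost; shutting down would lose the full €311.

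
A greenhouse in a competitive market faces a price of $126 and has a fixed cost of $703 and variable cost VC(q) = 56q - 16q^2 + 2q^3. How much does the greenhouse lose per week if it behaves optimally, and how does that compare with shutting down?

Profit = -$115 at q = 7

AVC = 56 - 16q + 2q^2; min AVC = $24 at q = 4. Since P = $126 ≥ min AVC, the firm produces.
MC = 56 - 32q + 6q^2. Setting P = MC and taking the root on the rising branch gives q* = 7.
TR = 126·7 = 882. TC = 703 + 294 = 997. Profit = 882 − 997 = -$115.
Shutting down would mean losing the fixed cost of $703, so operating at a loss of $115 is better by $588.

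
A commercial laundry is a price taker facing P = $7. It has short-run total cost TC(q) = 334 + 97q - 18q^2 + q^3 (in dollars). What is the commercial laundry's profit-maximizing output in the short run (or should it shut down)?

Shut down

Variable cost is VC = 97q - 18q^2 + q^3, so AVC = VC/q = 97 - 18q + q^2 and MC = dTC/dq = 97 - 36q + 3q^2.
The AVC parabola has its vertex at q = 18/2 = 9, where AVC = 97 - 18·9 + 9^2 = $16.
P = $7 lies below min AVC = $16; no output level covers variable cost.
The firm minimizes its loss by shutting down and losing only its fixed cost of $334.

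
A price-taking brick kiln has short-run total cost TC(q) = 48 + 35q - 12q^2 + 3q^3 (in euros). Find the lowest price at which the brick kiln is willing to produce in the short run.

€23 per unit

Short-run supply begins at min AVC. From VC = 35q - 12q^2 + 3q^3, AVC = 35 - 12q + 3q^2.
At the minimum of AVC, MC = AVC. MC = 35 - 24q + 9q^2; setting MC = AVC gives 6q^2 - 12q = 0, so q = 2. min AVC = 23.
For P < €23 the firm produces nothing.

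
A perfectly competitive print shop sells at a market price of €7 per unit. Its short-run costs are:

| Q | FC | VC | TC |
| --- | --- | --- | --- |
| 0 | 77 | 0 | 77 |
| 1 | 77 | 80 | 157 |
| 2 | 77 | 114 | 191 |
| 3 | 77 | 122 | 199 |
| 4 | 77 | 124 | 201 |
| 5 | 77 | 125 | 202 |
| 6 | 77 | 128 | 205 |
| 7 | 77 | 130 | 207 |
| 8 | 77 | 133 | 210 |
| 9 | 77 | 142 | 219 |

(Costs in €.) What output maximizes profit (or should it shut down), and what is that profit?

Compute π = P·Q − TC at each output: Q=0: -77; Q=1: -150; Q=2: -177; Q=3: -178; Q=4: -173; Q=5: -167; Q=6: -163; Q=7: -158; Q=8: -154; Q=9: -156.
Profit is highest at Q = 0. Equivalently, the lowest AVC in the table is 142/9 ≈ €15.78 at Q = 9, and P = €7 falls below it — price never covers variable cost, so the firm shuts down and loses only its fixed cost.

Q = 0 (shut down); profit = -€77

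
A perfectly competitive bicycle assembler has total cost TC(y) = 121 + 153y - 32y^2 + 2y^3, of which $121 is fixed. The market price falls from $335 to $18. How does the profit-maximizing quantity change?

AVC = 153 - 32y + 2y^2, minimized at y = 8 where min AVC = $25. MC = 153 - 64y + 6y^2.
At P = $335 ≥ min AVC, set P = MC on the rising branch: y = 13.
At P = $18 < min AVC = $25, price no longer covers variable cost at any output, so the firm shuts down: y = 0.

Output falls from 13 to 0 (the firm shuts down)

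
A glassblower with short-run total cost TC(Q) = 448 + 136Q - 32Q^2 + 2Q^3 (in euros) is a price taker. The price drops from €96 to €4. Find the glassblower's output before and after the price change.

Output falls from 10 to 0 (the firm shuts down)

MC = 136 - 64Q + 6Q^2; the shutdown threshold is min AVC = €8 (at Q = 8).
With P = €96 above the shutdown price, P = MC gives Q = 10.
At P = €4 < min AVC = €8, price no longer covers variable cost at any output, so the firm shuts down: Q = 0.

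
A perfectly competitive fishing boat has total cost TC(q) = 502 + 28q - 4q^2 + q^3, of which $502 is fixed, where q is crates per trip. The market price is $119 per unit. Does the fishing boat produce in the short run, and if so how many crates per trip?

Produce at q = 7

Strip out fixed cost: VC = 28q - 4q^2 + q^3. Then AVC = 28 - 4q + q^2 and MC = 28 - 8q + 3q^2.
AVC is minimized where dAVC/dq = -4 + 2q = 0, at q = 2; min AVC = 28 - 4·2 + 2^2 = $24.
Since P = $119 ≥ min AVC = $24, price covers variable cost and the firm should produce.
Solving P = MC: -91 - 8q + 3q^2 = 0 ⇒ q = -13/3 or 7. On the upward-sloping branch, q* = 7.
Check: AVC at q = 7 is $49 ≤ P, so revenue covers variable cost.
Profit = P·q − TC = 119·7 − 845 = -$12, a loss, but smaller than the $502 fixed cost the firm would lose by shutting down.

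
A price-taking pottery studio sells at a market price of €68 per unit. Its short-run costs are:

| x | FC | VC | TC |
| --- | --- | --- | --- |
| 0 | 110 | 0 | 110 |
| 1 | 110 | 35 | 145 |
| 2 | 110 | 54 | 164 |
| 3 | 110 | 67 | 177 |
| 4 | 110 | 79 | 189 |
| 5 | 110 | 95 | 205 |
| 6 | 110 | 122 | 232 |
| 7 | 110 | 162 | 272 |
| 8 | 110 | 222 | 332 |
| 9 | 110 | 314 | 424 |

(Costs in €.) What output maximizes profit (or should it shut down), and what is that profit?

x = 8; profit = €212

Profit at each row (π = 68x − TC): x=0: -110; x=1: -77; x=2: -28; x=3: 27; x=4: 83; x=5: 135; x=6: 176; x=7: 204; x=8: 212; x=9: 188.
Profit is maximized at x = 8. AVC there is 222/8 = €27.75 ≤ P, so producing beats shutting down (which would give -€110).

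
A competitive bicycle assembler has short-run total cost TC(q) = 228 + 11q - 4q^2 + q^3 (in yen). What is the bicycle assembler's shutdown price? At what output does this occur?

The firm shuts down when price falls below the minimum of average variable cost. AVC = VC/q = 11 - 4q + q^2.
At the minimum of AVC, MC = AVC. MC = 11 - 8q + 3q^2; setting MC = AVC gives 2q^2 - 4q = 0, so q = 2. min AVC = 7.
The firm shuts down for any P below ¥7.

¥7 per unit, at q = 2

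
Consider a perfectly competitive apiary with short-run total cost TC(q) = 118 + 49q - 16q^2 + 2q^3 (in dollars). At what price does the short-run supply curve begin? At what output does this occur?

The firm shuts down when price falls below the minimum of average variable cost. AVC = VC/q = 49 - 16q + 2q^2.
dAVC/dq = -16 + 4q = 0 gives q = 4. min AVC = 49 - 16·4 + 2·4^2 = 17.
The firm shuts down for any P below $17.

$17 per unit, at q = 4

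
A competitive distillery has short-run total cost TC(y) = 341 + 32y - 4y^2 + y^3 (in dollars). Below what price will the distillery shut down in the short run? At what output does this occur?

$28 per unit, at y = 2

Short-run supply begins at min AVC. From VC = 32y - 4y^2 + y^3, AVC = 32 - 4y + y^2.
At the minimum of AVC, MC = AVC. MC = 32 - 8y + 3y^2; setting MC = AVC gives 2y^2 - 4y = 0, so y = 2. min AVC = 28.
For P < $28 the firm produces nothing.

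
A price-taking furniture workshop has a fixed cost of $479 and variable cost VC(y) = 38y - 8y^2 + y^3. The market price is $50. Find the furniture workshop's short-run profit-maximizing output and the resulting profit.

AVC = 38 - 8y + y^2; min AVC = $22 at y = 4. Since P = $50 ≥ min AVC, the firm produces.
MC = 38 - 16y + 3y^2. Setting P = MC and taking the root on the rising branch gives y* = 6.
TR = 50·6 = 300. TC = 479 + 156 = 635. Profit = 300 − 635 = -$335.
That loss of $335 beats the $479 the firm would lose by shutting down; producing recovers $144 of fixed cost.

Profit = -$335 at y = 6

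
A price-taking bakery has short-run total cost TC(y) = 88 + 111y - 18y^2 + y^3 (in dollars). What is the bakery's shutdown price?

The firm shuts down when price falls below the minimum of average variable cost. AVC = VC/y = 111 - 18y + y^2.
dAVC/dy = -18 + 2y = 0 gives y = 9. min AVC = 111 - 18·9 + 9^2 = 30.
So the shutdown price is $30.

$30 per unit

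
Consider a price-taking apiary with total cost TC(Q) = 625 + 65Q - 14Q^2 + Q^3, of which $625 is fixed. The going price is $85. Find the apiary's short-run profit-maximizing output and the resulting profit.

Profit = -$25 at Q = 10

AVC = 65 - 14Q + Q^2 has its minimum $16 at Q = 7; price $85 clears that bar, so the firm operates.
MC = 65 - 28Q + 3Q^2. Setting P = MC and taking the root on the rising branch gives Q* = 10.
TR = 85·10 = 850. TC = 625 + 250 = 875. Profit = 850 − 875 = -$25.
Shutting down would mean losing the fixed cost of $625, so operating at a loss of $25 is better by $600.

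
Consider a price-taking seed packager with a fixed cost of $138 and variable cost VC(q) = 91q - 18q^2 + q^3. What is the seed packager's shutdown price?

$10 per unit

The shutdown price is the minimum of AVC. VC = 91q - 18q^2 + q^3, so AVC = 91 - 18q + q^2.
At the minimum of AVC, MC = AVC. MC = 91 - 36q + 3q^2; setting MC = AVC gives 2q^2 - 18q = 0, so q = 9. min AVC = 10.
The firm shuts down for any P below $10.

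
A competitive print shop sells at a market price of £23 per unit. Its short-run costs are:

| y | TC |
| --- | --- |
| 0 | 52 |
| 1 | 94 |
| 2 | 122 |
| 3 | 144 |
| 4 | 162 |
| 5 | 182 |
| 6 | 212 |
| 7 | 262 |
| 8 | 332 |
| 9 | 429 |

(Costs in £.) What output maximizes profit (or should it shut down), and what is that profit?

Compute π = P·y − TC at each output: y=0: -52; y=1: -71; y=2: -76; y=3: -75; y=4: -70; y=5: -67; y=6: -74; y=7: -101; y=8: -148; y=9: -222.
Profit is highest at y = 0. Equivalently, the lowest AVC in the table is 130/5 ≈ £26 at y = 5, and P = £23 falls below it — price never covers variable cost, so the firm shuts down and loses only its fixed cost.

y = 0 (shut down); profit = -£52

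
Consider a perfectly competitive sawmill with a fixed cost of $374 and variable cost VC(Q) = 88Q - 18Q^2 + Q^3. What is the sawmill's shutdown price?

Short-run supply begins at min AVC. From VC = 88Q - 18Q^2 + Q^3, AVC = 88 - 18Q + Q^2.
dAVC/dQ = -18 + 2Q = 0 gives Q = 9. min AVC = 88 - 18·9 + 9^2 = 7.
The firm shuts down for any P below $7.

$7 per unit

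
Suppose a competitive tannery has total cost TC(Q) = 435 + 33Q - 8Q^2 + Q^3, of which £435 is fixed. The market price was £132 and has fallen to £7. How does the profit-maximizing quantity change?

Output falls from 9 to 0 (the firm shuts down)

AVC = 33 - 8Q + Q^2, minimized at Q = 4 where min AVC = £17. MC = 33 - 16Q + 3Q^2.
At P = £132 ≥ min AVC, set P = MC on the rising branch: Q = 9.
At P = £7 < min AVC = £17, price no longer covers variable cost at any output, so the firm shuts down: Q = 0.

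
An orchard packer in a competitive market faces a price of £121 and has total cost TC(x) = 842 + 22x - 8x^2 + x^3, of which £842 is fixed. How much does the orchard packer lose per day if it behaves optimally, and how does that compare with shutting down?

AVC = 22 - 8x + x^2; min AVC = £6 at x = 4. Since P = £121 ≥ min AVC, the firm produces.
MC = 22 - 16x + 3x^2. Setting P = MC and taking the root on the rising branch gives x* = 9.
TR = 121·9 = 1089. TC = 842 + 279 = 1121. Profit = 1089 − 1121 = -£32.
Shutting down would mean losing the fixed cost of £842, so operating at a loss of £32 is better by £810.

Profit = -£32 at x = 9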